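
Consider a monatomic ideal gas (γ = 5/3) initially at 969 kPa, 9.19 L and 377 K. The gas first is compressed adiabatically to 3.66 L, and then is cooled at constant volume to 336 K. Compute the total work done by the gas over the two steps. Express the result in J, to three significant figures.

Step 1 (adiabatic): W = (P₁V₁ − P₂V₂)/(γ−1) = (8905 − 16451)/0.667 = -11319 J.
Step 2 (isochoric): W = 0 (constant volume).
W_total = -11319 + 0 = -11319 J.

W_total ≈ -11300 J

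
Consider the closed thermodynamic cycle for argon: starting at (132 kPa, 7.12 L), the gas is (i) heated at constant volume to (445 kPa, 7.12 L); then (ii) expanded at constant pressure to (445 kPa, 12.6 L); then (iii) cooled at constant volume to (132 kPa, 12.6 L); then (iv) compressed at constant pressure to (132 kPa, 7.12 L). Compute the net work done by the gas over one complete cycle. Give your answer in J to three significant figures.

Constant-volume legs do no work.
W(ii) = (445)(12.6 − 7.12) = 2439 J; W(iv) = (132)(7.12 − 12.6) = -723.4 J.
W_net = 2439 − 723.4 = 1715 J (the clockwise enclosed area).

W_net ≈ 1720 J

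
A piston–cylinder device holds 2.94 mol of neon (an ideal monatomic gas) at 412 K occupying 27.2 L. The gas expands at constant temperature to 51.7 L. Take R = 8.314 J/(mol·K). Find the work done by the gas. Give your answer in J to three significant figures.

Isothermal: W = nRT ln(V₂/V₁).
W = (2.94)(8.314)(412) × ln(51.7/27.2)
  = 10071 × 0.6422
W_by_gas = 6468 J.

W ≈ 6470 J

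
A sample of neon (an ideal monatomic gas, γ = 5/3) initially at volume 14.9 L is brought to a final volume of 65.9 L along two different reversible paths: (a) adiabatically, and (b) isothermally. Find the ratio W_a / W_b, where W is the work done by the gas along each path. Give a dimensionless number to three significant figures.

Path (a) adiabatic: W = P₁V₁(1 − (V₁/V₂)^(γ−1))/(γ−1) → W_a/(P₁V₁) = 0.9433.
Path (b) isothermal: W = P₁V₁ ln(V₂/V₁) → W_b/(P₁V₁) = 1.487.
W_a / W_b = 0.9433 / 1.487 = 0.6345.

W_a / W_b ≈ 0.634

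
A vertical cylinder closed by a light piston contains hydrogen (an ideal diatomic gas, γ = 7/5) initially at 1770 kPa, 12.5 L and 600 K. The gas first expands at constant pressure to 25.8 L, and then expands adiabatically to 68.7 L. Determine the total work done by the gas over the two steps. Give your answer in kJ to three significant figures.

Step 1 (isobaric): W = PΔV = (1770 kPa)(25.8 − 12.5 L) = 23541 J.
After step 1: P = 1770 kPa, V = 25.8 L, T = 1238 K.
Step 2 (adiabatic): W = (P₁V₁ − P₂V₂)/(γ−1) = (45666 − 30864)/0.4 = 37004 J.
W_total = 23541 + 37004 = 60545 J.

W_total ≈ 60.5 kJ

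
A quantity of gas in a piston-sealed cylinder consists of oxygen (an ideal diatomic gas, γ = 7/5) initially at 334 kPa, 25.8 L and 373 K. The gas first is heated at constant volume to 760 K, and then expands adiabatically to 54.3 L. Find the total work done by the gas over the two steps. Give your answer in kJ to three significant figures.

Step 1 (isochoric): W = 0 (constant volume).
After step 1: P = 680.5 kPa (V unchanged).
Step 2 (adiabatic): W = (P₁V₁ − P₂V₂)/(γ−1) = (17558 − 13038)/0.4 = 11300 J.
W_total = 0 + 11300 = 11300 J.

W_total ≈ 11.3 kJ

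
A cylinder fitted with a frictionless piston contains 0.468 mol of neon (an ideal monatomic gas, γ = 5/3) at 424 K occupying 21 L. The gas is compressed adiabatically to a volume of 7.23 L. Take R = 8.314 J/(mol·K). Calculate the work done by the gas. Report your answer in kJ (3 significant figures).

W ≈ -2.56 kJ

Adiabatic: TV^(γ−1) = const with γ = 5/3.
T₂ = T₁ (V₁/V₂)^(γ−1) = 424 × (21/7.23)^0.667 = 424 × 2.036 = 863.2 K.
W_by = nCᵥ(T₁ − T₂) = (0.468)(12.47)(424 − 863.2) = -2563 J.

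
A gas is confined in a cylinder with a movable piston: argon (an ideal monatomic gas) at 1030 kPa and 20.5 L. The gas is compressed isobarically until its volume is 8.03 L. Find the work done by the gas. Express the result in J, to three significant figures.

Isobaric: W = P ΔV.
W = (1030 kPa)(8.03 − 20.5 L) = (1030)(-12.47) = -12844 J.

W ≈ -12800 J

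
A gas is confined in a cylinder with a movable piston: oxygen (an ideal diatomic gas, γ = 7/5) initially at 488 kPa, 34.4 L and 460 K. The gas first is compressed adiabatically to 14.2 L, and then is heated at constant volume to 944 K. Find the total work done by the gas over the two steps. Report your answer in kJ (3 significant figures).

W_total ≈ -17.8 kJ

Step 1 (adiabatic): W = (P₁V₁ − P₂V₂)/(γ−1) = (16787 − 23916)/0.4 = -17822 J.
Step 2 (isochoric): W = 0 (constant volume).
W_total = -17822 + 0 = -17822 J.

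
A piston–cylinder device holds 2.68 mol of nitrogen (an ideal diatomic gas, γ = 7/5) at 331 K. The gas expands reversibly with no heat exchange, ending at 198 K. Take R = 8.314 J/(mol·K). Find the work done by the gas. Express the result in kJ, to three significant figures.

W ≈ 7.41 kJ

Adiabatic ⇒ Q = 0, so W_by = −ΔU = nCᵥ(T₁ − T₂).
Cᵥ = 5R/2 = 20.79 J/(mol·K).
W = (2.68)(20.79)(331 − 198) = 7409 J.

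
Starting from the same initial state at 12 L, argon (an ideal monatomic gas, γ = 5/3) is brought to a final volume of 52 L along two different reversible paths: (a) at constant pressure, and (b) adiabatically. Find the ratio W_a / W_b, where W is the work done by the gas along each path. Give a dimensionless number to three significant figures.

Path (a) isobaric: W = P₁(V₂ − V₁) → W_a/(P₁V₁) = 3.333.
Path (b) adiabatic: W = P₁V₁(1 − (V₁/V₂)^(γ−1))/(γ−1) → W_b/(P₁V₁) = 0.9357.
W_a / W_b = 3.333 / 0.9357 = 3.563.

W_a / W_b ≈ 3.56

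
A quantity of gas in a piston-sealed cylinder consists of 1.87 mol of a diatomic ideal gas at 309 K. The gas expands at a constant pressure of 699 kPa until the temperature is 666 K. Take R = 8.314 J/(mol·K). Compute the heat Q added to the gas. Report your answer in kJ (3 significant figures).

Isobaric: W = nRΔT = (1.87)(8.314)(357) = 5550 J.
ΔU = nCᵥΔT with Cᵥ = 5R/2: ΔU = (1.87)(20.79)(357) = 13876 J.
Q = ΔU + W = 13876 + 5550 = 19426 J.

Q ≈ 19.4 kJ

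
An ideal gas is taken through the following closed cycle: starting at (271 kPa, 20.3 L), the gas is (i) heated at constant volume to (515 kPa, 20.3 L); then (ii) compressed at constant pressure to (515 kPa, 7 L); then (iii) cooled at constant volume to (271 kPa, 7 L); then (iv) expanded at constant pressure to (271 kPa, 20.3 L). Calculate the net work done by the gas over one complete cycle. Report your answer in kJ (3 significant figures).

Constant-volume legs do no work.
W(ii) = (515)(7 − 20.3) = -6850 J; W(iv) = (271)(20.3 − 7) = 3604 J.
W_net = -6850 + 3604 = -3245 J (the counter-clockwise enclosed area).

W_net ≈ -3.25 kJ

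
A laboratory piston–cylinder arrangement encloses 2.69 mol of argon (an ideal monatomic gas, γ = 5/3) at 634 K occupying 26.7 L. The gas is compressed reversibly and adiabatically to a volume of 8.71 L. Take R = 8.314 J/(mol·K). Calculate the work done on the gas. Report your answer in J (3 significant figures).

Adiabatic: TV^(γ−1) = const with γ = 5/3.
T₂ = T₁ (V₁/V₂)^(γ−1) = 634 × (26.7/8.71)^0.667 = 634 × 2.11 = 1338 K.
W_by = nCᵥ(T₁ − T₂) = (2.69)(12.47)(634 − 1338) = -23613 J.
Work on gas = −W_by = 23613 J.

W ≈ 23600 J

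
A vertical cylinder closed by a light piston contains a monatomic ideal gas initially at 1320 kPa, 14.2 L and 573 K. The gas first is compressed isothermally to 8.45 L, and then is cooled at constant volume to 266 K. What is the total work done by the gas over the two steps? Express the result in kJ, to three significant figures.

W_total ≈ -9.73 kJ

Step 1 (isothermal): W = P₁V₁ ln(V₂/V₁) = (18744) ln(8.45/14.2) = -9730 J.
Step 2 (isochoric): W = 0 (constant volume).
W_total = -9730 + 0 = -9730 J.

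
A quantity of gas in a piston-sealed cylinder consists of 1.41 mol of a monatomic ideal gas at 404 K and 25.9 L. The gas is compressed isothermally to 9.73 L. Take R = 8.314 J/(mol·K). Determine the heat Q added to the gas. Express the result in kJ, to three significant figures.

Q ≈ -4.64 kJ

Isothermal ⇒ ΔU = 0, so Q = W = nRT ln(V₂/V₁).
Q = (1.41)(8.314)(404) ln(9.73/25.9) = 4736 × -0.979 = -4637 J.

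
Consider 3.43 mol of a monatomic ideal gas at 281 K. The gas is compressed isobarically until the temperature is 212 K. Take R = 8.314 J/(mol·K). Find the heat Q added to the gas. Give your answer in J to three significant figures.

Q ≈ -4920 J

Isobaric: W = nRΔT = (3.43)(8.314)(-69) = -1968 J.
ΔU = nCᵥΔT with Cᵥ = 3R/2: ΔU = (3.43)(12.47)(-69) = -2952 J.
Q = ΔU + W = -2952 − 1968 = -4919 J.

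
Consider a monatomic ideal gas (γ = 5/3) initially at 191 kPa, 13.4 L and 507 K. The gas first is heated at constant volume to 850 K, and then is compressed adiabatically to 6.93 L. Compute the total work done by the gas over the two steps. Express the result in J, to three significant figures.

Step 1 (isochoric): W = 0 (constant volume).
After step 1: P = 320.2 kPa (V unchanged).
Step 2 (adiabatic): W = (P₁V₁ − P₂V₂)/(γ−1) = (4291 − 6660)/0.667 = -3553 J.
W_total = 0 − 3553 = -3553 J.

W_total ≈ -3550 J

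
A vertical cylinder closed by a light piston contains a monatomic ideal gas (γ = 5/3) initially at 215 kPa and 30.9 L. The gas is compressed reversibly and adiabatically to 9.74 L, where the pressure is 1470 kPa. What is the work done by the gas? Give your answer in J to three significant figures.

Adiabatic: W = (P₁V₁ − P₂V₂)/(γ − 1) with γ = 5/3.
P₁V₁ = 6644 J, P₂V₂ = 14318 J.
W = (6644 − 14318) / 0.6667 = -11511 J.

W ≈ -11500 J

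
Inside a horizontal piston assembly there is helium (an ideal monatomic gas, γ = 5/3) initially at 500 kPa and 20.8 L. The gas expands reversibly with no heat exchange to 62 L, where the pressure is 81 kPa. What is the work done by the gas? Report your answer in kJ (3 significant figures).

Adiabatic: W = (P₁V₁ − P₂V₂)/(γ − 1) with γ = 5/3.
P₁V₁ = 10400 J, P₂V₂ = 5022 J.
W = (10400 − 5022) / 0.6667 = 8067 J.

W ≈ 8.07 kJ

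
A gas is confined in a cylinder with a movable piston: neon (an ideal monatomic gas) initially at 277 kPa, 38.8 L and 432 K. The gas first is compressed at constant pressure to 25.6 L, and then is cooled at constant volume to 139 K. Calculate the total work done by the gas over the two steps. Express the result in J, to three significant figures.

Step 1 (isobaric): W = PΔV = (277 kPa)(25.6 − 38.8 L) = -3656 J.
Step 2 (isochoric): W = 0 (constant volume).
W_total = -3656 + 0 = -3656 J.

W_total ≈ -3660 J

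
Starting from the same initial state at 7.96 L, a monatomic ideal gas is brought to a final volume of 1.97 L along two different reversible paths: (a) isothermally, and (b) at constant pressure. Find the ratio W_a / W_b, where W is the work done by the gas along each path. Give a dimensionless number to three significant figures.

W_a / W_b ≈ 1.86

Path (a) isothermal: W = P₁V₁ ln(V₂/V₁) → W_a/(P₁V₁) = -1.396.
Path (b) isobaric: W = P₁(V₂ − V₁) → W_b/(P₁V₁) = -0.7525.
W_a / W_b = -1.396 / -0.7525 = 1.856.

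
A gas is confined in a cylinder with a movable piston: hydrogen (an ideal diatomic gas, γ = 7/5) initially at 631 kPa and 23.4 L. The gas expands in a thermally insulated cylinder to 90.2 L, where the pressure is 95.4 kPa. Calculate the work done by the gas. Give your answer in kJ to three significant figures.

W ≈ 15.4 kJ

Adiabatic: W = (P₁V₁ − P₂V₂)/(γ − 1) with γ = 7/5.
P₁V₁ = 14765 J, P₂V₂ = 8605 J.
W = (14765 − 8605) / 0.4 = 15401 J.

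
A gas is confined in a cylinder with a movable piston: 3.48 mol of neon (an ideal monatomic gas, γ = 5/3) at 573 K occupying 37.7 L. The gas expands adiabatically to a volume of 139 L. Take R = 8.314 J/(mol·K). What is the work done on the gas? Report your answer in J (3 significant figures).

Adiabatic: TV^(γ−1) = const with γ = 5/3.
T₂ = T₁ (V₁/V₂)^(γ−1) = 573 × (37.7/139)^0.667 = 573 × 0.419 = 240.1 K.
W_by = nCᵥ(T₁ − T₂) = (3.48)(12.47)(573 − 240.1) = 14448 J.
Work on gas = −W_by = -14448 J.

W ≈ -14400 J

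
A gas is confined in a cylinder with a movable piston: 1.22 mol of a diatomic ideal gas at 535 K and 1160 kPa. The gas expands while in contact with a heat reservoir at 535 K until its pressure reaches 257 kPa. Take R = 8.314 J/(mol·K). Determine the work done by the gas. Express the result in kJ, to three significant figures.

Isothermal process: W = nRT ln(V₂/V₁) = nRT ln(P₁/P₂).
W = (1.22)(8.314)(535) × ln(1160/257)
  = 5427 × ln(4.514) = 5427 × 1.507
W_by_gas = 8178 J.

W ≈ 8.18 kJ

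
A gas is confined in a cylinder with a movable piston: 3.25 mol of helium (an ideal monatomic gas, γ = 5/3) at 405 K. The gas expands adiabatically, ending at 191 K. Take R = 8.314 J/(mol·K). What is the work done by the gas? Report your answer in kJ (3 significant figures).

Adiabatic ⇒ Q = 0, so W_by = −ΔU = nCᵥ(T₁ − T₂).
Cᵥ = 3R/2 = 12.47 J/(mol·K).
W = (3.25)(12.47)(405 − 191) = 8674 J.

W ≈ 8.67 kJ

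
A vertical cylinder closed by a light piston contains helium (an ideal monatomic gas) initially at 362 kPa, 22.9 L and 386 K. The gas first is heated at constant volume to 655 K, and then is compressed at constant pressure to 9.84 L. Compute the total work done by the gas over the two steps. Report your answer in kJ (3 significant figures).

W_total ≈ -8.02 kJ

Step 1 (isochoric): W = 0 (constant volume).
After step 1: P = 614.3 kPa (V unchanged).
Step 2 (isobaric): W = PΔV = (614.3 kPa)(9.84 − 22.9 L) = -8022 J.
W_total = 0 − 8022 = -8022 J.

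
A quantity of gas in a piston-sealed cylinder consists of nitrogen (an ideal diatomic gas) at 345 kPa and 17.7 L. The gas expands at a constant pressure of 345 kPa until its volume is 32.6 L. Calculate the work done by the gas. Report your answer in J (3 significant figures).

Isobaric: W = P ΔV.
W = (345 kPa)(32.6 − 17.7 L) = (345)(14.9) = 5141 J.

W ≈ 5140 J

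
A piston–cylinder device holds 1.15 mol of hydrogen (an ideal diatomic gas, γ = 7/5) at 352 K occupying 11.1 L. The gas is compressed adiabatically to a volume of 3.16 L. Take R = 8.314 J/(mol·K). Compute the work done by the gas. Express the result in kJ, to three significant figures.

Adiabatic: TV^(γ−1) = const with γ = 7/5.
T₂ = T₁ (V₁/V₂)^(γ−1) = 352 × (11.1/3.16)^0.4 = 352 × 1.653 = 581.8 K.
W_by = nCᵥ(T₁ − T₂) = (1.15)(20.79)(352 − 581.8) = -5494 J.

W ≈ -5.49 kJ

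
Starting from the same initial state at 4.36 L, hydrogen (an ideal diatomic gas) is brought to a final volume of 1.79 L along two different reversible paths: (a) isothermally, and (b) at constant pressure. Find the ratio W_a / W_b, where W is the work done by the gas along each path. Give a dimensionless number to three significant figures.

Path (a) isothermal: W = P₁V₁ ln(V₂/V₁) → W_a/(P₁V₁) = -0.8903.
Path (b) isobaric: W = P₁(V₂ − V₁) → W_b/(P₁V₁) = -0.5894.
W_a / W_b = -0.8903 / -0.5894 = 1.51.

W_a / W_b ≈ 1.51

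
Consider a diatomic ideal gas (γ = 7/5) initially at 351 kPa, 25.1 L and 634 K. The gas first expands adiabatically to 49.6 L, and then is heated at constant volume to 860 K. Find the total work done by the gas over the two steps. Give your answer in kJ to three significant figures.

Step 1 (adiabatic): W = (P₁V₁ − P₂V₂)/(γ−1) = (8810 − 6709)/0.4 = 5253 J.
Step 2 (isochoric): W = 0 (constant volume).
W_total = 5253 + 0 = 5253 J.

W_total ≈ 5.25 kJ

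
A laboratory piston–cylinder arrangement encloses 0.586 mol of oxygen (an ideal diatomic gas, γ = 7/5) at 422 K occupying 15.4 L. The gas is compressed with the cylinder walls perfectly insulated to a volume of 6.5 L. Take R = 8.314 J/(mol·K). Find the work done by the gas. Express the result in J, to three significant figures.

W ≈ -2120 J

Adiabatic: TV^(γ−1) = const with γ = 7/5.
T₂ = T₁ (V₁/V₂)^(γ−1) = 422 × (15.4/6.5)^0.4 = 422 × 1.412 = 595.9 K.
W_by = nCᵥ(T₁ − T₂) = (0.586)(20.79)(422 − 595.9) = -2118 J.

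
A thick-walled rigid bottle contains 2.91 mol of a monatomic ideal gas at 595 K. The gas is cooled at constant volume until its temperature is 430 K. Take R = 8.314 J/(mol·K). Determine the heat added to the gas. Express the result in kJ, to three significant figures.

Q ≈ -5.99 kJ

Constant volume ⇒ W = 0, so Q = ΔU = nCᵥΔT with Cᵥ = 3R/2 = 12.47 J/(mol·K).
ΔU = (2.91)(12.47)(430 − 595) = -5988 J.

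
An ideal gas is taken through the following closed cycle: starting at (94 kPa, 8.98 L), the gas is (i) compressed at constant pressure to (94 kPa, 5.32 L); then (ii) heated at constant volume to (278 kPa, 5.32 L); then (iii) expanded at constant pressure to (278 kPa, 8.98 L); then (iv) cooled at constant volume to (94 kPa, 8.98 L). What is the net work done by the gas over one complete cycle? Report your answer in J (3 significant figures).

Constant-volume legs do no work.
W(i) = (94)(5.32 − 8.98) = -344 J; W(iii) = (278)(8.98 − 5.32) = 1017 J.
W_net = -344 + 1017 = 673.4 J (the clockwise enclosed area).

W_net ≈ 673 J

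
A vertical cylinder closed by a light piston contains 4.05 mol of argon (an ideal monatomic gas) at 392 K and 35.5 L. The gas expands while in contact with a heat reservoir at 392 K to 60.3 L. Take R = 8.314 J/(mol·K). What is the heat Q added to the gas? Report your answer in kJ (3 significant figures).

Isothermal ⇒ ΔU = 0, so Q = W = nRT ln(V₂/V₁).
Q = (4.05)(8.314)(392) ln(60.3/35.5) = 13199 × 0.5298 = 6993 J.

Q ≈ 6.99 kJ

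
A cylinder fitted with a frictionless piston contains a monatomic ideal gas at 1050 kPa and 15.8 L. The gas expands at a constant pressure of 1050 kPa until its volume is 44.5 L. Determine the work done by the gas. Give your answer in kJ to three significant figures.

Isobaric: W = P ΔV.
W = (1050 kPa)(44.5 − 15.8 L) = (1050)(28.7) = 30135 J.

W ≈ 30.1 kJ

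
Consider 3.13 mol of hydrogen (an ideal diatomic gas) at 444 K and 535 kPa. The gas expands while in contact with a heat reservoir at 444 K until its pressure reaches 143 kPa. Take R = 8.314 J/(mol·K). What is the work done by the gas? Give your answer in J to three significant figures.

Isothermal process: W = nRT ln(V₂/V₁) = nRT ln(P₁/P₂).
W = (3.13)(8.314)(444) × ln(535/143)
  = 11554 × ln(3.741) = 11554 × 1.319
W_by_gas = 15245 J.

W ≈ 15200 J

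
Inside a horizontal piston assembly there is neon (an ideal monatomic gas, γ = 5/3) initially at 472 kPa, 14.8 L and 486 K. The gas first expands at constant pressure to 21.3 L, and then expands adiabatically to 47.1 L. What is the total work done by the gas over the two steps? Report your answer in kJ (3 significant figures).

W_total ≈ 9.26 kJ

Step 1 (isobaric): W = PΔV = (472 kPa)(21.3 − 14.8 L) = 3068 J.
After step 1: P = 472 kPa, V = 21.3 L, T = 699.4 K.
Step 2 (adiabatic): W = (P₁V₁ − P₂V₂)/(γ−1) = (10054 − 5923)/0.667 = 6196 J.
W_total = 3068 + 6196 = 9264 J.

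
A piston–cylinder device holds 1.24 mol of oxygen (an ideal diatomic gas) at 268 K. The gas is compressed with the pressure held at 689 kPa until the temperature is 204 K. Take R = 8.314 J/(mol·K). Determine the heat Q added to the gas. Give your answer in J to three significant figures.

Q ≈ -2310 J

Isobaric: W = nRΔT = (1.24)(8.314)(-64) = -659.8 J.
ΔU = nCᵥΔT with Cᵥ = 5R/2: ΔU = (1.24)(20.79)(-64) = -1649 J.
Q = ΔU + W = -1649 − 659.8 = -2309 J.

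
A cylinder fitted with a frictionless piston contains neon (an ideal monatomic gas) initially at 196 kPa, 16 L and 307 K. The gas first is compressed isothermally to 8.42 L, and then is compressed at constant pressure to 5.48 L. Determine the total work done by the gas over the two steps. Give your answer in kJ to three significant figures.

W_total ≈ -3.11 kJ

Step 1 (isothermal): W = P₁V₁ ln(V₂/V₁) = (3136) ln(8.42/16) = -2013 J.
After step 1: P = 372.4 kPa, V = 8.42 L, T = 307 K.
Step 2 (isobaric): W = PΔV = (372.4 kPa)(5.48 − 8.42 L) = -1095 J.
W_total = -2013 − 1095 = -3108 J.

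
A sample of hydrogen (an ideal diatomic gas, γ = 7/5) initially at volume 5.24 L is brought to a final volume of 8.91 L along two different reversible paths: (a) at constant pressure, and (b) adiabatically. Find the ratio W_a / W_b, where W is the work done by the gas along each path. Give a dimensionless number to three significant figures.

Path (a) isobaric: W = P₁(V₂ − V₁) → W_a/(P₁V₁) = 0.7004.
Path (b) adiabatic: W = P₁V₁(1 − (V₁/V₂)^(γ−1))/(γ−1) → W_b/(P₁V₁) = 0.4783.
W_a / W_b = 0.7004 / 0.4783 = 1.464.

W_a / W_b ≈ 1.46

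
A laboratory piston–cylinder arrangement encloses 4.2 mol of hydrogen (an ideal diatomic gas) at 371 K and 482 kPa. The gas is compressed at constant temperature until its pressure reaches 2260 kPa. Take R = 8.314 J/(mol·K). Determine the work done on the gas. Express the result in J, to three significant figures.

Isothermal process: W = nRT ln(V₂/V₁) = nRT ln(P₁/P₂).
W = (4.2)(8.314)(371) × ln(482/2260)
  = 12955 × ln(0.2133) = 12955 × -1.545
W_by_gas = -20018 J; work on gas = −W_by = 20018 J.

W ≈ 20000 J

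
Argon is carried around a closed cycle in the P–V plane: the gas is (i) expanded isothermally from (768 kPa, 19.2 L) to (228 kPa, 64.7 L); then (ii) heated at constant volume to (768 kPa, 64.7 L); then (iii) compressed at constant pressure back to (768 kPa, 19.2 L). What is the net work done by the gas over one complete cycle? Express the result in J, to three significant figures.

W_net ≈ -17000 J

Leg (i): W = PᵢVᵢ ln(V_f/Vᵢ) = (14746) ln(64.7/19.2) = 17914 J.
Leg (ii): W = 0.
Leg (iii): W = PΔV = (768)(19.2 − 64.7) = -34944 J.
W_net = 17914 − 34944 = -17030 J.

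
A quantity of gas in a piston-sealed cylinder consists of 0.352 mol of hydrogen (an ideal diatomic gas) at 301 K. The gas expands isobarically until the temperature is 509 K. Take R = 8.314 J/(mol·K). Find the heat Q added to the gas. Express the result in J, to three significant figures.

Q ≈ 2130 J

Isobaric: W = nRΔT = (0.352)(8.314)(208) = 608.7 J.
ΔU = nCᵥΔT with Cᵥ = 5R/2: ΔU = (0.352)(20.79)(208) = 1522 J.
Q = ΔU + W = 1522 + 608.7 = 2131 J.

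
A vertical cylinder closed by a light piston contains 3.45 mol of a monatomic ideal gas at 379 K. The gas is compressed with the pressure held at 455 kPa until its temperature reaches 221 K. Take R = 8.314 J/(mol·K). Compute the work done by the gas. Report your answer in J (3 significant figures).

W ≈ -4530 J

Isobaric: W = P ΔV = nR ΔT.
W = (3.45)(8.314)(221 − 379) = -4532 J.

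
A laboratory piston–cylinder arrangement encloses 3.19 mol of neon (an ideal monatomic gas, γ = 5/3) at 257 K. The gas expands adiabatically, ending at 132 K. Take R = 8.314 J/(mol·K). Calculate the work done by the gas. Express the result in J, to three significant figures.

Adiabatic ⇒ Q = 0, so W_by = −ΔU = nCᵥ(T₁ − T₂).
Cᵥ = 3R/2 = 12.47 J/(mol·K).
W = (3.19)(12.47)(257 − 132) = 4973 J.

W ≈ 4970 J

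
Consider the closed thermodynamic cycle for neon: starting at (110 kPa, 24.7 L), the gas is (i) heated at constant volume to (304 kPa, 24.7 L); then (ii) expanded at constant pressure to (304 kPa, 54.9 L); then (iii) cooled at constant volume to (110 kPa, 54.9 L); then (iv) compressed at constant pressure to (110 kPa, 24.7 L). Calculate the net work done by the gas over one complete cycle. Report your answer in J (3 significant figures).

Constant-volume legs do no work.
W(ii) = (304)(54.9 − 24.7) = 9181 J; W(iv) = (110)(24.7 − 54.9) = -3322 J.
W_net = 9181 − 3322 = 5859 J (the clockwise enclosed area).

W_net ≈ 5860 J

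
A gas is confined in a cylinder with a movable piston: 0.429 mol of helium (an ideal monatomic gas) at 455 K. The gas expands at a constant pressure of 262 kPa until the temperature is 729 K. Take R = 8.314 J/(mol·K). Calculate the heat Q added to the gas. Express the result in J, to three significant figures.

Isobaric: W = nRΔT = (0.429)(8.314)(274) = 977.3 J.
ΔU = nCᵥΔT with Cᵥ = 3R/2: ΔU = (0.429)(12.47)(274) = 1466 J.
Q = ΔU + W = 1466 + 977.3 = 2443 J.

Q ≈ 2440 J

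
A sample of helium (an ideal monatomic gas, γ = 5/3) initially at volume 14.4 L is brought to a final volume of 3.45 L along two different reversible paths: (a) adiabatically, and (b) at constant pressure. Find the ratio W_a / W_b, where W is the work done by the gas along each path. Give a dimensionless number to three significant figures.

W_a / W_b ≈ 3.14

Path (a) adiabatic: W = P₁V₁(1 − (V₁/V₂)^(γ−1))/(γ−1) → W_a/(P₁V₁) = -2.389.
Path (b) isobaric: W = P₁(V₂ − V₁) → W_b/(P₁V₁) = -0.7604.
W_a / W_b = -2.389 / -0.7604 = 3.141.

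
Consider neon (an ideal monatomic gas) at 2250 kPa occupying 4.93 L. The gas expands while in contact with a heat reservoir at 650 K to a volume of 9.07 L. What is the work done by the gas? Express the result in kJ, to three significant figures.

Isothermal: W = nRT ln(V₂/V₁) = P₁V₁ ln(V₂/V₁).
P₁V₁ = (2250 kPa)(4.93 L) = 11092 J.
W = 11092 × ln(9.07/4.93) = 11092 × 0.6096
W_by_gas = 6762 J.

W ≈ 6.76 kJ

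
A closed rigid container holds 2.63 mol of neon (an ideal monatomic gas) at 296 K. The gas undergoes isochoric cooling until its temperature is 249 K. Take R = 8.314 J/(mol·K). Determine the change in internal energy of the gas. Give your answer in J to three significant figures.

ΔU ≈ -1540 J

Constant volume ⇒ W = 0, so Q = ΔU = nCᵥΔT with Cᵥ = 3R/2 = 12.47 J/(mol·K).
ΔU = (2.63)(12.47)(249 − 296) = -1542 J.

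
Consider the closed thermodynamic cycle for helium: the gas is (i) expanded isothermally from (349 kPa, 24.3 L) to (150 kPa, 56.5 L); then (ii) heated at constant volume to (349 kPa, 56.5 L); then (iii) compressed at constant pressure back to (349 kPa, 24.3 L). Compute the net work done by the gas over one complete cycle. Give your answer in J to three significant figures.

Leg (i): W = PᵢVᵢ ln(V_f/Vᵢ) = (8481) ln(56.5/24.3) = 7156 J.
Leg (ii): W = 0.
Leg (iii): W = PΔV = (349)(24.3 − 56.5) = -11238 J.
W_net = 7156 − 11238 = -4082 J.

W_net ≈ -4080 J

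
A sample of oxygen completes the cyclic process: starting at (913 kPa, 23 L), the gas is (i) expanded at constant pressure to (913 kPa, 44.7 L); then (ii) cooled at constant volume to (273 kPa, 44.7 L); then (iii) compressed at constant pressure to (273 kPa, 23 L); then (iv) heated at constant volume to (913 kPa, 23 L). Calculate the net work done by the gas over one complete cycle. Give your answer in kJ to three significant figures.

W_net ≈ 13.9 kJ

Constant-volume legs do no work.
W(i) = (913)(44.7 − 23) = 19812 J; W(iii) = (273)(23 − 44.7) = -5924 J.
W_net = 19812 − 5924 = 13888 J (the clockwise enclosed area).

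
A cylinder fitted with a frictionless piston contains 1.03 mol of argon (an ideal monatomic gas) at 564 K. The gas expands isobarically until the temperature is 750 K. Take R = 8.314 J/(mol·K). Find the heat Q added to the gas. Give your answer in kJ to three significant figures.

Q ≈ 3.98 kJ

Isobaric: W = nRΔT = (1.03)(8.314)(186) = 1593 J.
ΔU = nCᵥΔT with Cᵥ = 3R/2: ΔU = (1.03)(12.47)(186) = 2389 J.
Q = ΔU + W = 2389 + 1593 = 3982 J.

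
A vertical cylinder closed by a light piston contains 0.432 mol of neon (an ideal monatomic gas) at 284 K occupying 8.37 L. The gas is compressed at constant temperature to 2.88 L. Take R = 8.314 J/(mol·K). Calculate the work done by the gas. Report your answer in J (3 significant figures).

Isothermal: W = nRT ln(V₂/V₁).
W = (0.432)(8.314)(284) × ln(2.88/8.37)
  = 1020 × -1.067
W_by_gas = -1088 J.

W ≈ -1090 J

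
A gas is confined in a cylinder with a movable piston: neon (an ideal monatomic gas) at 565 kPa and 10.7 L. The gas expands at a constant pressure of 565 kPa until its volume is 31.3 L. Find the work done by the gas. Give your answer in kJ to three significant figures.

Isobaric: W = P ΔV.
W = (565 kPa)(31.3 − 10.7 L) = (565)(20.6) = 11639 J.

W ≈ 11.6 kJ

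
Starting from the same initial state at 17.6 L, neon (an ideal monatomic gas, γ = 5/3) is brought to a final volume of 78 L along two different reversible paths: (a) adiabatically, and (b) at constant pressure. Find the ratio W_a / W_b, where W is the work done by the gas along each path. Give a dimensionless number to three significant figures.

W_a / W_b ≈ 0.275

Path (a) adiabatic: W = P₁V₁(1 − (V₁/V₂)^(γ−1))/(γ−1) → W_a/(P₁V₁) = 0.944.
Path (b) isobaric: W = P₁(V₂ − V₁) → W_b/(P₁V₁) = 3.432.
W_a / W_b = 0.944 / 3.432 = 0.2751.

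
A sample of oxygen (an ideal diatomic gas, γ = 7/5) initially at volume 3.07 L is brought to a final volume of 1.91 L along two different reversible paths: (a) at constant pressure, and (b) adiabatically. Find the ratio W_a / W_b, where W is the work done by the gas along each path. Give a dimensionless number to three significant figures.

Path (a) isobaric: W = P₁(V₂ − V₁) → W_a/(P₁V₁) = -0.3779.
Path (b) adiabatic: W = P₁V₁(1 − (V₁/V₂)^(γ−1))/(γ−1) → W_b/(P₁V₁) = -0.5226.
W_a / W_b = -0.3779 / -0.5226 = 0.723.

W_a / W_b ≈ 0.723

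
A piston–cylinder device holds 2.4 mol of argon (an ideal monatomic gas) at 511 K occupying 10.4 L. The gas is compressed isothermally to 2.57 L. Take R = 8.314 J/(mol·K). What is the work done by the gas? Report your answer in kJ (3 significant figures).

W ≈ -14.3 kJ

Isothermal: W = nRT ln(V₂/V₁).
W = (2.4)(8.314)(511) × ln(2.57/10.4)
  = 10196 × -1.398
W_by_gas = -14253 J.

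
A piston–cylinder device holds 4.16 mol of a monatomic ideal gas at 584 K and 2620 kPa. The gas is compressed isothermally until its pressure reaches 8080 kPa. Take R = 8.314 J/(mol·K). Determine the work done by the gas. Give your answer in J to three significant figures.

Isothermal process: W = nRT ln(V₂/V₁) = nRT ln(P₁/P₂).
W = (4.16)(8.314)(584) × ln(2620/8080)
  = 20198 × ln(0.3243) = 20198 × -1.126
W_by_gas = -22748 J.

W ≈ -22700 J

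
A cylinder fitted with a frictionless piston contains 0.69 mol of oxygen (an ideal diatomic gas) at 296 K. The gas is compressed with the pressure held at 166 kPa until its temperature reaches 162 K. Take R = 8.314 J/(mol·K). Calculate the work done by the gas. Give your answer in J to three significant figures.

W ≈ -769 J

Isobaric: W = P ΔV = nR ΔT.
W = (0.69)(8.314)(162 − 296) = -768.7 J.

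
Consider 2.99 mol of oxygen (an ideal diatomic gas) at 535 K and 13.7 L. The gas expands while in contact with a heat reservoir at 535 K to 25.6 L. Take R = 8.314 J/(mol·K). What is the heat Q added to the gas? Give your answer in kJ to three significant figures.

Q ≈ 8.31 kJ

Isothermal ⇒ ΔU = 0, so Q = W = nRT ln(V₂/V₁).
Q = (2.99)(8.314)(535) ln(25.6/13.7) = 13299 × 0.6252 = 8315 J.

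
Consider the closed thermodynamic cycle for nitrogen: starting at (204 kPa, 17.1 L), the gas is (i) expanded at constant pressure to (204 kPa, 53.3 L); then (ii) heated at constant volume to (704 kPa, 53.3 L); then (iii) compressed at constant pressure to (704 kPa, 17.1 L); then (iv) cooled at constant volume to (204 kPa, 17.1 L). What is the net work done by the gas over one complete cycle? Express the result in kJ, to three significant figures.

Constant-volume legs do no work.
W(i) = (204)(53.3 − 17.1) = 7385 J; W(iii) = (704)(17.1 − 53.3) = -25485 J.
W_net = 7385 − 25485 = -18100 J (the counter-clockwise enclosed area).

W_net ≈ -18.1 kJ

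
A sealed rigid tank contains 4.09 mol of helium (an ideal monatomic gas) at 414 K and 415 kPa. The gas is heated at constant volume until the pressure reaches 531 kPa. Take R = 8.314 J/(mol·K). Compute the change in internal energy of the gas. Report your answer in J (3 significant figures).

Constant volume ⇒ W = 0, so Q = ΔU = nCᵥΔT with Cᵥ = 3R/2 = 12.47 J/(mol·K).
At constant V, T₂/T₁ = P₂/P₁ ⇒ ΔT = T₁(P₂/P₁ − 1) = 414·(531/415 − 1) = 115.7 K.
ΔU = (4.09)(12.47)(115.7) = 5902 J.

ΔU ≈ 5900 J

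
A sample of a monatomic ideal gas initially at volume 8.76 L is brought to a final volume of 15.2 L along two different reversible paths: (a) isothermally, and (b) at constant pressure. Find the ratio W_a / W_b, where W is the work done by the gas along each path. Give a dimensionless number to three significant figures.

Path (a) isothermal: W = P₁V₁ ln(V₂/V₁) → W_a/(P₁V₁) = 0.5511.
Path (b) isobaric: W = P₁(V₂ − V₁) → W_b/(P₁V₁) = 0.7352.
W_a / W_b = 0.5511 / 0.7352 = 0.7496.

W_a / W_b ≈ 0.750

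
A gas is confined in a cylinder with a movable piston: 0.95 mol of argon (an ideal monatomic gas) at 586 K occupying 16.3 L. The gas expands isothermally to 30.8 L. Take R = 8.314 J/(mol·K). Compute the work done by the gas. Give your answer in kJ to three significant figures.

W ≈ 2.95 kJ

Isothermal: W = nRT ln(V₂/V₁).
W = (0.95)(8.314)(586) × ln(30.8/16.3)
  = 4628 × 0.6363
W_by_gas = 2945 J.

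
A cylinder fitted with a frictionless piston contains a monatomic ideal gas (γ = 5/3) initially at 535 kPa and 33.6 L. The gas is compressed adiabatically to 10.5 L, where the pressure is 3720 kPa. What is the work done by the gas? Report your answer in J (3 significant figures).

W ≈ -31600 J

Adiabatic: W = (P₁V₁ − P₂V₂)/(γ − 1) with γ = 5/3.
P₁V₁ = 17976 J, P₂V₂ = 39060 J.
W = (17976 − 39060) / 0.6667 = -31626 J.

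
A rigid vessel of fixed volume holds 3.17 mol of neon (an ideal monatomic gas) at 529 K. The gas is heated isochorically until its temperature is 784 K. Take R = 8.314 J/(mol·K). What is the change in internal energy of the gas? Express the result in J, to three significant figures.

ΔU ≈ 10100 J

Constant volume ⇒ W = 0, so Q = ΔU = nCᵥΔT with Cᵥ = 3R/2 = 12.47 J/(mol·K).
ΔU = (3.17)(12.47)(784 − 529) = 10081 J.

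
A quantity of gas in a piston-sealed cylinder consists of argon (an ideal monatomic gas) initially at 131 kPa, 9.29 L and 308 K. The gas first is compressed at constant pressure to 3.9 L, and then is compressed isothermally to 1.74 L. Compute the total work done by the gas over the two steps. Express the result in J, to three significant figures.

W_total ≈ -1120 J

Step 1 (isobaric): W = PΔV = (131 kPa)(3.9 − 9.29 L) = -706.1 J.
After step 1: P = 131 kPa, V = 3.9 L, T = 129.3 K.
Step 2 (isothermal): W = P₁V₁ ln(V₂/V₁) = (510.9) ln(1.74/3.9) = -412.3 J.
W_total = -706.1 − 412.3 = -1118 J.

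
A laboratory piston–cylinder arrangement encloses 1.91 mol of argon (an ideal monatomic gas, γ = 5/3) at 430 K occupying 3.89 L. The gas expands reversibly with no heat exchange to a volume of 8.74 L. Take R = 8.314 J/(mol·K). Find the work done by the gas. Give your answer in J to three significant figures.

W ≈ 4270 J

Adiabatic: TV^(γ−1) = const with γ = 5/3.
T₂ = T₁ (V₁/V₂)^(γ−1) = 430 × (3.89/8.74)^0.667 = 430 × 0.5829 = 250.7 K.
W_by = nCᵥ(T₁ − T₂) = (1.91)(12.47)(430 − 250.7) = 4272 J.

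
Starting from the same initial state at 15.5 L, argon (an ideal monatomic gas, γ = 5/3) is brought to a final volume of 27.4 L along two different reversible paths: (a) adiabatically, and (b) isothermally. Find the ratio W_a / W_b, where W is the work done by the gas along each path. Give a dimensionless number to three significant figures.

Path (a) adiabatic: W = P₁V₁(1 − (V₁/V₂)^(γ−1))/(γ−1) → W_a/(P₁V₁) = 0.474.
Path (b) isothermal: W = P₁V₁ ln(V₂/V₁) → W_b/(P₁V₁) = 0.5697.
W_a / W_b = 0.474 / 0.5697 = 0.832.

W_a / W_b ≈ 0.832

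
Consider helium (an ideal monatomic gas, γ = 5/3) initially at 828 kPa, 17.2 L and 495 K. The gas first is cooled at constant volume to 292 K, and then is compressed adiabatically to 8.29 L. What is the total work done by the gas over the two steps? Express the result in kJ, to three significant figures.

W_total ≈ -7.90 kJ

Step 1 (isochoric): W = 0 (constant volume).
After step 1: P = 488.4 kPa (V unchanged).
Step 2 (adiabatic): W = (P₁V₁ − P₂V₂)/(γ−1) = (8401 − 13666)/0.667 = -7898 J.
W_total = 0 − 7898 = -7898 J.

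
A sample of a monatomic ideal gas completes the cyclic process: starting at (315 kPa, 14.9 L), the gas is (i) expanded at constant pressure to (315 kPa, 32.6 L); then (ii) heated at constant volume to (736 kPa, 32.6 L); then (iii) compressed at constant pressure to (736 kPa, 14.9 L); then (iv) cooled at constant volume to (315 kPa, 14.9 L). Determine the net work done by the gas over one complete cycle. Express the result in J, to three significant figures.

W_net ≈ -7450 J

Constant-volume legs do no work.
W(i) = (315)(32.6 − 14.9) = 5576 J; W(iii) = (736)(14.9 − 32.6) = -13027 J.
W_net = 5576 − 13027 = -7452 J (the counter-clockwise enclosed area).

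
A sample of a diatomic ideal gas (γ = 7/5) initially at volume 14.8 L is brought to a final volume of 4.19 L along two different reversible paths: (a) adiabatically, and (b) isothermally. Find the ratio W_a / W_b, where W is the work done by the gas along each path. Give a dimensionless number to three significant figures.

W_a / W_b ≈ 1.30

Path (a) adiabatic: W = P₁V₁(1 − (V₁/V₂)^(γ−1))/(γ−1) → W_a/(P₁V₁) = -1.642.
Path (b) isothermal: W = P₁V₁ ln(V₂/V₁) → W_b/(P₁V₁) = -1.262.
W_a / W_b = -1.642 / -1.262 = 1.301.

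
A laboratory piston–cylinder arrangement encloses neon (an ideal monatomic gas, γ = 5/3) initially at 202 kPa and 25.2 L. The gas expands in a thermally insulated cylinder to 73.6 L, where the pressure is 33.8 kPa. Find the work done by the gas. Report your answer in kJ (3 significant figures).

W ≈ 3.90 kJ

Adiabatic: W = (P₁V₁ − P₂V₂)/(γ − 1) with γ = 5/3.
P₁V₁ = 5090 J, P₂V₂ = 2488 J.
W = (5090 − 2488) / 0.6667 = 3904 J.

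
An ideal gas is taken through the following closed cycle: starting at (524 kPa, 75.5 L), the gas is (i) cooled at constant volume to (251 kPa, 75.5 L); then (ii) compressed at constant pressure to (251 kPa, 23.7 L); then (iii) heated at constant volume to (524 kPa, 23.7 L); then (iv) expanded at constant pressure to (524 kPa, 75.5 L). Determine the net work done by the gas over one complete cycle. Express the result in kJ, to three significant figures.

Constant-volume legs do no work.
W(ii) = (251)(23.7 − 75.5) = -13002 J; W(iv) = (524)(75.5 − 23.7) = 27143 J.
W_net = -13002 + 27143 = 14141 J (the clockwise enclosed area).

W_net ≈ 14.1 kJ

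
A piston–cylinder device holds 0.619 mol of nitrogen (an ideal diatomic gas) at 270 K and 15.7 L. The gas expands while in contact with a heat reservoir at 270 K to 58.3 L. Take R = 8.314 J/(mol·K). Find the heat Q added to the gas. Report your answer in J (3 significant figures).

Q ≈ 1820 J

Isothermal ⇒ ΔU = 0, so Q = W = nRT ln(V₂/V₁).
Q = (0.619)(8.314)(270) ln(58.3/15.7) = 1390 × 1.312 = 1823 J.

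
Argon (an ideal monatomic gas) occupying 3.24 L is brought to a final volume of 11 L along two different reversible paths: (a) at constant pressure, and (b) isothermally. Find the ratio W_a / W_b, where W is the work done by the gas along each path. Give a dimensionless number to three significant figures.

Path (a) isobaric: W = P₁(V₂ − V₁) → W_a/(P₁V₁) = 2.395.
Path (b) isothermal: W = P₁V₁ ln(V₂/V₁) → W_b/(P₁V₁) = 1.222.
W_a / W_b = 2.395 / 1.222 = 1.959.

W_a / W_b ≈ 1.96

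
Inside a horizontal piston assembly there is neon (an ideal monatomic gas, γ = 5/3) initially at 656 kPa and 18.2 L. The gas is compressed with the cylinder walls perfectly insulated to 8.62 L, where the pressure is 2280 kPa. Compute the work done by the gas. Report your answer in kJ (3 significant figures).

Adiabatic: W = (P₁V₁ − P₂V₂)/(γ − 1) with γ = 5/3.
P₁V₁ = 11939 J, P₂V₂ = 19654 J.
W = (11939 − 19654) / 0.6667 = -11572 J.

W ≈ -11.6 kJ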